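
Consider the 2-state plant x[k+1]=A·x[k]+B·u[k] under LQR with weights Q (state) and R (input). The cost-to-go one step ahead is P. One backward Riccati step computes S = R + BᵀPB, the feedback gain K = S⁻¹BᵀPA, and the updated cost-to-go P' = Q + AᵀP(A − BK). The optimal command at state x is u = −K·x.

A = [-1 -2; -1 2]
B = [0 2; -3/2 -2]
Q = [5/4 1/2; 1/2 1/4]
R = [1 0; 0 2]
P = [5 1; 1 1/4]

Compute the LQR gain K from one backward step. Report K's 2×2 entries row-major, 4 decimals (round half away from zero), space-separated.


0.3673 0.2449 -0.5782 -0.8299

BᵀP = [-1.5000 -0.3750; 8.0000 1.5000]
S = R + BᵀPB = [1 0; 0 2] + [0.5625 -2.2500; -2.2500 13.0000] = [1.5625 -2.2500; -2.2500 15.0000]
BᵀPA = [1.8750 2.2500; -9.5000 -13.0000]
K = S⁻¹·BᵀPA = [0.3673 0.2449; -0.5782 -0.8299]
A−BK = [0.1565 -0.3401; -1.6054 0.7075]
AᵀP(A−BK) = [1.0680 1.1565; 1.1565 1.6599]
P' = Q + AᵀP(A−BK) = [2.3180 1.6565; 1.6565 1.9099]
tr(P') = 4.2279


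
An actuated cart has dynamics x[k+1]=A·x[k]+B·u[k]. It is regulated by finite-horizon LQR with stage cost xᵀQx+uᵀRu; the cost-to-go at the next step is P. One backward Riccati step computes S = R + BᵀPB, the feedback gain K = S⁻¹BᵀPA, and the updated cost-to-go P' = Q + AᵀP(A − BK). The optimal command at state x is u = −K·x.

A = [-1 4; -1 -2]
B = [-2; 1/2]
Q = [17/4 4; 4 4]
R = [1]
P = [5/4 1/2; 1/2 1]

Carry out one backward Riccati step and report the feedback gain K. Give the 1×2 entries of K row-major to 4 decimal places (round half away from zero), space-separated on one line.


0.5238 -1.5238

BᵀP = [-2.2500 -0.5000]
S = R + BᵀPB = [1] + [4.2500] = [5.2500]
BᵀPA = [2.7500 -8.0000]
K = S⁻¹·BᵀPA = [0.5238 -1.5238]
A−BK = [0.0476 0.9524; -1.2619 -1.2381]
AᵀP(A−BK) = [1.8095 0.1905; 0.1905 3.8095]
P' = Q + AᵀP(A−BK) = [6.0595 4.1905; 4.1905 7.8095]
tr(P') = 13.8690


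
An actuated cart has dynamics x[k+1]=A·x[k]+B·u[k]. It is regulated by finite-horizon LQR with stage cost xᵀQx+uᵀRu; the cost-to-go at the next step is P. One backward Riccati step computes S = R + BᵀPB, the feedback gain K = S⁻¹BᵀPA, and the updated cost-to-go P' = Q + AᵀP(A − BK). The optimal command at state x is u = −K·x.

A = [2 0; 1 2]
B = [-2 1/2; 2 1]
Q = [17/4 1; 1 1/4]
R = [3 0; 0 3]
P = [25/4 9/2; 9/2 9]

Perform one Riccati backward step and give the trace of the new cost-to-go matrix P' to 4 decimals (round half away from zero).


19.4144

BᵀP = [-3.5000 9.0000; 7.6250 11.2500]
S = R + BᵀPB = [3 0; 0 3] + [25.0000 7.2500; 7.2500 15.0625] = [28.0000 7.2500; 7.2500 18.0625]
BᵀPA = [2.0000 18.0000; 26.5000 22.5000]
K = S⁻¹·BᵀPA = [-0.3442 0.3575; 1.6053 1.1022]
A−BK = [0.5089 0.1638; 0.0832 0.1829]
AᵀP(A−BK) = [10.1481 6.0770; 6.0770 4.7662]
P' = Q + AᵀP(A−BK) = [14.3981 7.0770; 7.0770 5.0162]
tr(P') = 19.4144


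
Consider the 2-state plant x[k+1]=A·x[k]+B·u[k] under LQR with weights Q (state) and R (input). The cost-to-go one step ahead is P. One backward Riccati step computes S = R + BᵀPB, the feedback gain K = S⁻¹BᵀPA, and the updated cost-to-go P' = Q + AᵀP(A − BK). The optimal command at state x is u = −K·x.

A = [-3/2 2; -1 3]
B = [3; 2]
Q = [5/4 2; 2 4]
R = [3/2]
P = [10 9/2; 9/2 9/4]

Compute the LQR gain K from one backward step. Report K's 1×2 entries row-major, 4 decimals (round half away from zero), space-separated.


-0.4951 0.8544

BᵀP = [39.0000 18.0000]
S = R + BᵀPB = [3/2] + [153.0000] = [154.5000]
BᵀPA = [-76.5000 132.0000]
K = S⁻¹·BᵀPA = [-0.4951 0.8544]
A−BK = [-0.0146 -0.5631; -0.0097 1.2913]
AᵀP(A−BK) = [0.3714 -0.6408; -0.6408 1.4733]
P' = Q + AᵀP(A−BK) = [1.6214 1.3592; 1.3592 5.4733]
tr(P') = 7.0947


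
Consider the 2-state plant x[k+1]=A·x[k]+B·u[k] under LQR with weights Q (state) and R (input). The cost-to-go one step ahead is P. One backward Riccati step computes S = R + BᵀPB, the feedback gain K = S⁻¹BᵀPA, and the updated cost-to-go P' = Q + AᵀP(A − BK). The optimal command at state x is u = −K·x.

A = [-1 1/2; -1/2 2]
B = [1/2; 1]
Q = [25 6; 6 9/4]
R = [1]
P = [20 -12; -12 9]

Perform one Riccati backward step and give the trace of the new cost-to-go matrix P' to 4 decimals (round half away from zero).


46.0833

BᵀP = [-2.0000 3.0000]
S = R + BᵀPB = [1] + [2.0000] = [3.0000]
BᵀPA = [0.5000 5.0000]
K = S⁻¹·BᵀPA = [0.1667 1.6667]
A−BK = [-1.0833 -0.3333; -0.6667 0.3333]
AᵀP(A−BK) = [10.1667 7.1667; 7.1667 8.6667]
P' = Q + AᵀP(A−BK) = [35.1667 13.1667; 13.1667 10.9167]
tr(P') = 46.0833


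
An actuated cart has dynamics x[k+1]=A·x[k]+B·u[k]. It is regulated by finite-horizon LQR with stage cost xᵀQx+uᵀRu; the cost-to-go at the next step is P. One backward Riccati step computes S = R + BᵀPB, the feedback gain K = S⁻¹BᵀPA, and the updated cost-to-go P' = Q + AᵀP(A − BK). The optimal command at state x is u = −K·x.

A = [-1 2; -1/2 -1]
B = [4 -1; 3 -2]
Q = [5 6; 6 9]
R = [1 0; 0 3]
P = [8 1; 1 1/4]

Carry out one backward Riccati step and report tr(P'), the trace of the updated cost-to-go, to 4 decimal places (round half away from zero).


BᵀP = [35.0000 4.7500; -10.0000 -1.5000]
S = R + BᵀPB = [1 0; 0 3] + [154.2500 -44.5000; -44.5000 13.0000] = [155.2500 -44.5000; -44.5000 16.0000]
BᵀPA = [-37.3750 65.2500; 10.7500 -18.5000]
K = S⁻¹·BᵀPA = [-0.2375 0.4382; 0.0114 0.0625]
A−BK = [-0.0387 0.3097; 0.2352 -2.1896]
AᵀP(A−BK) = [0.0644 -0.1690; -0.1690 0.8134]
P' = Q + AᵀP(A−BK) = [5.0644 5.8310; 5.8310 9.8134]
tr(P') = 14.8778

14.8778


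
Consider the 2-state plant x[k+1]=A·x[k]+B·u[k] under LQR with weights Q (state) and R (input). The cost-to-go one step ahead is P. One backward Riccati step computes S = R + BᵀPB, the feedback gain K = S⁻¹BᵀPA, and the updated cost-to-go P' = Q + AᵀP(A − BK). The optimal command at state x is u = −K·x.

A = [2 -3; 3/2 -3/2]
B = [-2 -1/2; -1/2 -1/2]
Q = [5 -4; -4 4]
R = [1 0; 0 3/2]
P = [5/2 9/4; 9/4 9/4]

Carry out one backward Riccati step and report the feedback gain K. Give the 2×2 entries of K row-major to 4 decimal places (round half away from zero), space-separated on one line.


BᵀP = [-6.1250 -5.6250; -2.3750 -2.2500]
S = R + BᵀPB = [1 0; 0 3/2] + [15.0625 5.8750; 5.8750 2.3125] = [16.0625 5.8750; 5.8750 3.8125]
BᵀPA = [-20.6875 26.8125; -8.1250 10.5000]
K = S⁻¹·BᵀPA = [-1.1652 1.5169; -0.3356 0.4166]
A−BK = [-0.4982 0.2421; 0.7496 -0.5333]
AᵀP(A−BK) = [1.7309 -2.1721; -2.1721 2.7667]
P' = Q + AᵀP(A−BK) = [6.7309 -6.1721; -6.1721 6.7667]
tr(P') = 13.4976

-1.1652 1.5169 -0.3356 0.4166


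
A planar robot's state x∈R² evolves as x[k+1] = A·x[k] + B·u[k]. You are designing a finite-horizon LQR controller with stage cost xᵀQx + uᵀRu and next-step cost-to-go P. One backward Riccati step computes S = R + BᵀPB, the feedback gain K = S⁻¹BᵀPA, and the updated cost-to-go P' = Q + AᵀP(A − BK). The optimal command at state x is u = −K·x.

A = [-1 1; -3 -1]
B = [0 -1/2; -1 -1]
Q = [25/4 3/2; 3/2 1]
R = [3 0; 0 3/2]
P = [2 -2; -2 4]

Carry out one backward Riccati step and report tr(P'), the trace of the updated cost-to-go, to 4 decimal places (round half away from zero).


17.9868

BᵀP = [2.0000 -4.0000; 1.0000 -3.0000]
S = R + BᵀPB = [3 0; 0 3/2] + [4.0000 3.0000; 3.0000 2.5000] = [7.0000 3.0000; 3.0000 4.0000]
BᵀPA = [10.0000 6.0000; 8.0000 4.0000]
K = S⁻¹·BᵀPA = [0.8421 0.6316; 1.3684 0.5263]
A−BK = [-0.3158 1.2632; -0.7895 0.1579]
AᵀP(A−BK) = [6.6316 3.4737; 3.4737 4.1053]
P' = Q + AᵀP(A−BK) = [12.8816 4.9737; 4.9737 5.1053]
tr(P') = 17.9868


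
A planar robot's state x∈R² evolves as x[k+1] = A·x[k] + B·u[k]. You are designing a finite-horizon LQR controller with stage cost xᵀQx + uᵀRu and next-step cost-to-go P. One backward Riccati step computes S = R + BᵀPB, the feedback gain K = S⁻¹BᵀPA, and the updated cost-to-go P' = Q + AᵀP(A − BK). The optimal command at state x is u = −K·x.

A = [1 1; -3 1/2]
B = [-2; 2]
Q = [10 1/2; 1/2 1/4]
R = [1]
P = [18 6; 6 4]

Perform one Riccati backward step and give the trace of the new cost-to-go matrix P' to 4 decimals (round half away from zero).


BᵀP = [-24.0000 -4.0000]
S = R + BᵀPB = [1] + [40.0000] = [41.0000]
BᵀPA = [-12.0000 -26.0000]
K = S⁻¹·BᵀPA = [-0.2927 -0.6341]
A−BK = [0.4146 -0.2683; -2.4146 1.7683]
AᵀP(A−BK) = [14.4878 -10.6098; -10.6098 8.5122]
P' = Q + AᵀP(A−BK) = [24.4878 -10.1098; -10.1098 8.7622]
tr(P') = 33.2500

33.2500


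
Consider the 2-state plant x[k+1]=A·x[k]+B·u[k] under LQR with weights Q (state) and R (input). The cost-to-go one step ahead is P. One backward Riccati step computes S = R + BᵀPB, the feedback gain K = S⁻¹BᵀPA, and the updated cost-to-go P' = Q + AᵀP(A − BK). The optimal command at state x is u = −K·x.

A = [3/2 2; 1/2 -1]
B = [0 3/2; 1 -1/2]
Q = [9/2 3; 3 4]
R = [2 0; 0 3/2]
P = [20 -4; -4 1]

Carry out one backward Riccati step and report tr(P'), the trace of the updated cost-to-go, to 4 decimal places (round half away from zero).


12.5194

BᵀP = [-4.0000 1.0000; 32.0000 -6.5000]
S = R + BᵀPB = [2 0; 0 3/2] + [1.0000 -6.5000; -6.5000 51.2500] = [3.0000 -6.5000; -6.5000 52.7500]
BᵀPA = [-5.5000 -9.0000; 44.7500 70.5000]
K = S⁻¹·BᵀPA = [0.0065 -0.1422; 0.8491 1.3190]
A−BK = [0.2263 0.0216; 0.9181 -0.1983]
AᵀP(A−BK) = [1.2866 1.6940; 1.6940 2.7328]
P' = Q + AᵀP(A−BK) = [5.7866 4.6940; 4.6940 6.7328]
tr(P') = 12.5194


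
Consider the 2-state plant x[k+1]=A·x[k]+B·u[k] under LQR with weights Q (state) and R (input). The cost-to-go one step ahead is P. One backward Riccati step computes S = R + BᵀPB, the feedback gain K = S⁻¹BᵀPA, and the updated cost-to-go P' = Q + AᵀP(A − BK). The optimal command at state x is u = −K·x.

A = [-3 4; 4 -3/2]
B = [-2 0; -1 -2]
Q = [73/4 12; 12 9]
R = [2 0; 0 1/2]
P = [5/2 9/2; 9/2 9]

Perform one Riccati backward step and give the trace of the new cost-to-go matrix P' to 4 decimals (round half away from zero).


BᵀP = [-9.5000 -18.0000; -9.0000 -18.0000]
S = R + BᵀPB = [2 0; 0 1/2] + [37.0000 36.0000; 36.0000 36.0000] = [39.0000 36.0000; 36.0000 36.5000]
BᵀPA = [-43.5000 -11.0000; -45.0000 -9.0000]
K = S⁻¹·BᵀPA = [0.2529 -0.6078; -1.4824 0.3529]
A−BK = [-2.4941 2.7843; 1.2882 -1.4020]
AᵀP(A−BK) = [2.7971 -2.3088; -2.3088 2.7402]
P' = Q + AᵀP(A−BK) = [21.0471 9.6912; 9.6912 11.7402]
tr(P') = 32.7873

32.7873


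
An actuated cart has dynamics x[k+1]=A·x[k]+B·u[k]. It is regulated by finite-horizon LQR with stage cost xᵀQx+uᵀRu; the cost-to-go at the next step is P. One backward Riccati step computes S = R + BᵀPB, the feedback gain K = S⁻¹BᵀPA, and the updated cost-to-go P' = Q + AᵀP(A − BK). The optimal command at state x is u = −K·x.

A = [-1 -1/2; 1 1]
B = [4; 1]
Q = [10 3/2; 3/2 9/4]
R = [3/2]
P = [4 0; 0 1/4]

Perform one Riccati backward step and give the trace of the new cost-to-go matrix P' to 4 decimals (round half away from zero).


13.0637

BᵀP = [16.0000 0.2500]
S = R + BᵀPB = [3/2] + [64.2500] = [65.7500]
BᵀPA = [-15.7500 -7.7500]
K = S⁻¹·BᵀPA = [-0.2395 -0.1179]
A−BK = [-0.0418 -0.0285; 1.2395 1.1179]
AᵀP(A−BK) = [0.4772 0.3935; 0.3935 0.3365]
P' = Q + AᵀP(A−BK) = [10.4772 1.8935; 1.8935 2.5865]
tr(P') = 13.0637


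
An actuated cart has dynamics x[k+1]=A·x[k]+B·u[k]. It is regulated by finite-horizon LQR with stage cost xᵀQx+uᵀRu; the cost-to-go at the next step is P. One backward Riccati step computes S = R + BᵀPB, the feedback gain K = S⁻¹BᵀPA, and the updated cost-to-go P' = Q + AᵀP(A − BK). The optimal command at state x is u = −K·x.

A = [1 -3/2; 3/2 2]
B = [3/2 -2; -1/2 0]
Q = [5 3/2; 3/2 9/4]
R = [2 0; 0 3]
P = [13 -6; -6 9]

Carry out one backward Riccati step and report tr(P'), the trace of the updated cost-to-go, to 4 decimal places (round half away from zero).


32.2640

BᵀP = [22.5000 -13.5000; -26.0000 12.0000]
S = R + BᵀPB = [2 0; 0 3] + [40.5000 -45.0000; -45.0000 52.0000] = [42.5000 -45.0000; -45.0000 55.0000]
BᵀPA = [2.2500 -60.7500; -8.0000 63.0000]
K = S⁻¹·BᵀPA = [-0.7560 -1.6200; -0.7640 -0.1800]
A−BK = [0.6060 0.5700; 1.1220 1.1900]
AᵀP(A−BK) = [10.8390 11.2050; 11.2050 14.1750]
P' = Q + AᵀP(A−BK) = [15.8390 12.7050; 12.7050 16.4250]
tr(P') = 32.2640


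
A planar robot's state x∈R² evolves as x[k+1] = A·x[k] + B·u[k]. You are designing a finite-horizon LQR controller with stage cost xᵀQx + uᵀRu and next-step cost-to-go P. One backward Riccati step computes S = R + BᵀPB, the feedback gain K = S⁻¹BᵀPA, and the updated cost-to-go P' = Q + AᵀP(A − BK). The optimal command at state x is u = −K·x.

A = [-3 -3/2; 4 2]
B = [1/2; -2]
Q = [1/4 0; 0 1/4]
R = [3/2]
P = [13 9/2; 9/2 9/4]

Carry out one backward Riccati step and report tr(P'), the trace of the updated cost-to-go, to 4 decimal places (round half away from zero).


BᵀP = [-2.5000 -2.2500]
S = R + BᵀPB = [3/2] + [3.2500] = [4.7500]
BᵀPA = [-1.5000 -0.7500]
K = S⁻¹·BᵀPA = [-0.3158 -0.1579]
A−BK = [-2.8421 -1.4211; 3.3684 1.6842]
AᵀP(A−BK) = [44.5263 22.2632; 22.2632 11.1316]
P' = Q + AᵀP(A−BK) = [44.7763 22.2632; 22.2632 11.3816]
tr(P') = 56.1579

56.1579


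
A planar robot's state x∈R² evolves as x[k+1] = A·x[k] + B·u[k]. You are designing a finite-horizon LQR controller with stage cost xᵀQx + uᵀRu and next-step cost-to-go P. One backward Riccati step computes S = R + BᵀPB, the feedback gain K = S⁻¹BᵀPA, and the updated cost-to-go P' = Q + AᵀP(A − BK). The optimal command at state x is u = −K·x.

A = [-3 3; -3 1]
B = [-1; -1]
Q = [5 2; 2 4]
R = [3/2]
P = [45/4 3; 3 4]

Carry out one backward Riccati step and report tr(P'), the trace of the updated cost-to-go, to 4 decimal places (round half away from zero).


36.0659

BᵀP = [-14.2500 -7.0000]
S = R + BᵀPB = [3/2] + [21.2500] = [22.7500]
BᵀPA = [63.7500 -49.7500]
K = S⁻¹·BᵀPA = [2.8022 -2.1868]
A−BK = [-0.1978 0.8132; -0.1978 -1.1868]
AᵀP(A−BK) = [12.6099 -9.8407; -9.8407 14.4560]
P' = Q + AᵀP(A−BK) = [17.6099 -7.8407; -7.8407 18.4560]
tr(P') = 36.0659


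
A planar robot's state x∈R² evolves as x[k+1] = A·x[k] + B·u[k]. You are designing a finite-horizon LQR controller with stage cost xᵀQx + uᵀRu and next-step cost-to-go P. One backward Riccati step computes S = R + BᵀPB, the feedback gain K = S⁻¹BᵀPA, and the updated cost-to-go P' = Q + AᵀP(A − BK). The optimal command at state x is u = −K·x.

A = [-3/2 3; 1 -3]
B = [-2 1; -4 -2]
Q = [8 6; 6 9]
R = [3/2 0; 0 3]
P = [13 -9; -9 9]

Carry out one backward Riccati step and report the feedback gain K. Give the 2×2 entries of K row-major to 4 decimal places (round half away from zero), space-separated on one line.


0.1840 -0.2361 -0.9314 2.1007

BᵀP = [10.0000 -18.0000; 31.0000 -27.0000]
S = R + BᵀPB = [3/2 0; 0 3] + [52.0000 46.0000; 46.0000 85.0000] = [53.5000 46.0000; 46.0000 88.0000]
BᵀPA = [-33.0000 84.0000; -73.5000 174.0000]
K = S⁻¹·BᵀPA = [0.1840 -0.2361; -0.9314 2.1007]
A−BK = [-0.2005 0.4271; -0.1267 0.2569]
AᵀP(A−BK) = [2.8633 -6.3906; -6.3906 14.3125]
P' = Q + AᵀP(A−BK) = [10.8633 -0.3906; -0.3906 23.3125]
tr(P') = 34.1758


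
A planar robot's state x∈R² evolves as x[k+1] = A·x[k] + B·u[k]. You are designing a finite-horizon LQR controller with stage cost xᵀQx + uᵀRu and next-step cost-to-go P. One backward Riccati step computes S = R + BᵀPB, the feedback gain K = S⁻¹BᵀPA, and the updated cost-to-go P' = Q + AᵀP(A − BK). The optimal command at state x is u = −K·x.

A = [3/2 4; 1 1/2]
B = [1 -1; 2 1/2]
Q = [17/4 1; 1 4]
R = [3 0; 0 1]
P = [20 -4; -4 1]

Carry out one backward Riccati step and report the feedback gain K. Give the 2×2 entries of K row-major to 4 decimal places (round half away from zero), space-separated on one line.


0.3080 0.6621 -0.9701 -3.0552

BᵀP = [12.0000 -2.0000; -22.0000 4.5000]
S = R + BᵀPB = [3 0; 0 1] + [8.0000 -13.0000; -13.0000 24.2500] = [11.0000 -13.0000; -13.0000 25.2500]
BᵀPA = [16.0000 47.0000; -28.5000 -85.7500]
K = S⁻¹·BᵀPA = [0.3080 0.6621; -0.9701 -3.0552]
A−BK = [0.2218 0.2828; 0.8690 0.7034]
AᵀP(A−BK) = [1.4230 3.8345; 3.8345 11.1517]
P' = Q + AᵀP(A−BK) = [5.6730 4.8345; 4.8345 15.1517]
tr(P') = 20.8247


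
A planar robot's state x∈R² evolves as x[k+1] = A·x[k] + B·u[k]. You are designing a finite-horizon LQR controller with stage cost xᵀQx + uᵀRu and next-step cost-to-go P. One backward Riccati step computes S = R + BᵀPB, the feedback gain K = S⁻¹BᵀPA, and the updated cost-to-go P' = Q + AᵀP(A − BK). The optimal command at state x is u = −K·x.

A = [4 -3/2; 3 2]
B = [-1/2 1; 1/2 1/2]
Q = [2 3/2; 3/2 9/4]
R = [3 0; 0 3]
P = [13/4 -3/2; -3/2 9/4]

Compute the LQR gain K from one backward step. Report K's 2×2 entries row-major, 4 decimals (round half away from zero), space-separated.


-0.3111 1.2869 1.5864 -0.4988

BᵀP = [-2.3750 1.8750; 2.5000 -0.3750]
S = R + BᵀPB = [3 0; 0 3] + [2.1250 -1.4375; -1.4375 2.3125] = [5.1250 -1.4375; -1.4375 5.3125]
BᵀPA = [-3.8750 7.3125; 8.8750 -4.5000]
K = S⁻¹·BᵀPA = [-0.3111 1.2869; 1.5864 -0.4988]
A−BK = [2.2580 -0.3577; 2.3624 1.6060]
AᵀP(A−BK) = [20.9651 -1.8361; -1.8361 13.6572]
P' = Q + AᵀP(A−BK) = [22.9651 -0.3361; -0.3361 15.9072]
tr(P') = 38.8723


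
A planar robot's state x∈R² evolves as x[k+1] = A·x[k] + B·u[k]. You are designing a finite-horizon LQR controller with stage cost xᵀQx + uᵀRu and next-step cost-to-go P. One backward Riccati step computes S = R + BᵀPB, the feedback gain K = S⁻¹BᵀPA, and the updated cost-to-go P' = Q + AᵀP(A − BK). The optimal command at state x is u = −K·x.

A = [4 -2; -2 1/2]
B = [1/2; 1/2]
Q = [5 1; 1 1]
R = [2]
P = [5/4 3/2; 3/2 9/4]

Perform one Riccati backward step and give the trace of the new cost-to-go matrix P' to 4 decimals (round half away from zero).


BᵀP = [1.3750 1.8750]
S = R + BᵀPB = [2] + [1.6250] = [3.6250]
BᵀPA = [1.7500 -1.8125]
K = S⁻¹·BᵀPA = [0.4828 -0.5000]
A−BK = [3.7586 -1.7500; -2.2414 0.7500]
AᵀP(A−BK) = [4.1552 -2.3750; -2.3750 1.6563]
P' = Q + AᵀP(A−BK) = [9.1552 -1.3750; -1.3750 2.6563]
tr(P') = 11.8114

11.8114


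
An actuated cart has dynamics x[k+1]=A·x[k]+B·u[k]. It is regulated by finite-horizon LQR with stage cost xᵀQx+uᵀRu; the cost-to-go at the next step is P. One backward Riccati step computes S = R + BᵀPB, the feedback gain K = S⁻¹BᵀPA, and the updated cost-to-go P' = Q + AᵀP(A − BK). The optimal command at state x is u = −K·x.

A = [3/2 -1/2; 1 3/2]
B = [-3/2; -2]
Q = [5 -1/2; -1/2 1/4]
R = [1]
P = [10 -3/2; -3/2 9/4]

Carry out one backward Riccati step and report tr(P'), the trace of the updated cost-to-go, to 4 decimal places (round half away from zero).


17.5698

BᵀP = [-12.0000 -2.2500]
S = R + BᵀPB = [1] + [22.5000] = [23.5000]
BᵀPA = [-20.2500 2.6250]
K = S⁻¹·BᵀPA = [-0.8617 0.1117]
A−BK = [0.2074 -0.3324; -0.7234 1.7234]
AᵀP(A−BK) = [2.8005 -4.4880; -4.4880 9.5193]
P' = Q + AᵀP(A−BK) = [7.8005 -4.9880; -4.9880 9.7693]
tr(P') = 17.5698


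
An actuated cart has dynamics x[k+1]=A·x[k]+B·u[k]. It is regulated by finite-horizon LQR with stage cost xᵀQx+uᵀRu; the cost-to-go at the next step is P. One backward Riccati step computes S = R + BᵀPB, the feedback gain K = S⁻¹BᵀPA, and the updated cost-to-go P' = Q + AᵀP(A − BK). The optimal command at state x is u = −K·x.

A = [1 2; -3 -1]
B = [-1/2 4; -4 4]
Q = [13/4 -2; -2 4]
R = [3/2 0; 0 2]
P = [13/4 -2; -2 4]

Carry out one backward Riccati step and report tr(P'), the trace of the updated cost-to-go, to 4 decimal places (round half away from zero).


BᵀP = [6.3750 -15.0000; 5.0000 8.0000]
S = R + BᵀPB = [3/2 0; 0 2] + [56.8125 -34.5000; -34.5000 52.0000] = [58.3125 -34.5000; -34.5000 54.0000]
BᵀPA = [51.3750 27.7500; -19.0000 2.0000]
K = S⁻¹·BᵀPA = [1.0818 0.8003; 0.3393 0.5483]
A−BK = [0.1838 0.2068; -0.0301 0.0078]
AᵀP(A−BK) = [2.1210 1.8028; 1.8028 1.6948]
P' = Q + AᵀP(A−BK) = [5.3710 -0.1972; -0.1972 5.6948]
tr(P') = 11.0658

11.0658


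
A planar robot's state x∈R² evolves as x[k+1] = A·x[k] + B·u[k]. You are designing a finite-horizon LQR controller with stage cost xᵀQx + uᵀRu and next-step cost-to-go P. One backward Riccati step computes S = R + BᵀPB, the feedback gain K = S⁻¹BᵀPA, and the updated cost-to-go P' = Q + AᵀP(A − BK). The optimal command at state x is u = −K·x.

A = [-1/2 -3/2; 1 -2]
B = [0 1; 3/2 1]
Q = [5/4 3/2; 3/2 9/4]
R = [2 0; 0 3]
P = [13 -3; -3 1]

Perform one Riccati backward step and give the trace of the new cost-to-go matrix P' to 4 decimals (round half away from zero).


9.3940

BᵀP = [-4.5000 1.5000; 10.0000 -2.0000]
S = R + BᵀPB = [2 0; 0 3] + [2.2500 -3.0000; -3.0000 8.0000] = [4.2500 -3.0000; -3.0000 11.0000]
BᵀPA = [3.7500 3.7500; -7.0000 -11.0000]
K = S⁻¹·BᵀPA = [0.5364 0.2185; -0.4901 -0.9404]
A−BK = [-0.0099 -0.5596; 0.6854 -1.3874]
AᵀP(A−BK) = [1.8079 1.8477; 1.8477 4.0861]
P' = Q + AᵀP(A−BK) = [3.0579 3.3477; 3.3477 6.3361]
tr(P') = 9.3940


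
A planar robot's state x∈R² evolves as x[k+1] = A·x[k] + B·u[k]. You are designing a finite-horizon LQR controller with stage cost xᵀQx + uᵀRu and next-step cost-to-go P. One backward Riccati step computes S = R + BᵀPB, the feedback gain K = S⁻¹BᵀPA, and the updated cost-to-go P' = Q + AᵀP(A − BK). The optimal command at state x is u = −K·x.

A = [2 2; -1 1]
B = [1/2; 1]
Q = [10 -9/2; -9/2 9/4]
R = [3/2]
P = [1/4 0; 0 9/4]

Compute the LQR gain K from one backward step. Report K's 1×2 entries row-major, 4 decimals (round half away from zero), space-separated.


-0.5246 0.6557

BᵀP = [0.1250 2.2500]
S = R + BᵀPB = [3/2] + [2.3125] = [3.8125]
BᵀPA = [-2.0000 2.5000]
K = S⁻¹·BᵀPA = [-0.5246 0.6557]
A−BK = [2.2623 1.6721; -0.4754 0.3443]
AᵀP(A−BK) = [2.2008 0.0615; 0.0615 1.6107]
P' = Q + AᵀP(A−BK) = [12.2008 -4.4385; -4.4385 3.8607]
tr(P') = 16.0615


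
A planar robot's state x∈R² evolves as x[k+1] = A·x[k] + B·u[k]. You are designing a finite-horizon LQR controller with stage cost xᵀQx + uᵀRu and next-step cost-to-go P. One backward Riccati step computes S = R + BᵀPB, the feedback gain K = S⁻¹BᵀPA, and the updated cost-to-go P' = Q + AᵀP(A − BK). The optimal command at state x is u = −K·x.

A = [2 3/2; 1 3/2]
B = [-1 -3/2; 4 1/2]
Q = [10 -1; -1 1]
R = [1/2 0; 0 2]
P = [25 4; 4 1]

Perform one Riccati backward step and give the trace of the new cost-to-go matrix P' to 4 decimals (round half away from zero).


19.6339

BᵀP = [-9.0000 0.0000; -35.5000 -5.5000]
S = R + BᵀPB = [1/2 0; 0 2] + [9.0000 13.5000; 13.5000 50.5000] = [9.5000 13.5000; 13.5000 52.5000]
BᵀPA = [-18.0000 -13.5000; -76.5000 -61.5000]
K = S⁻¹·BᵀPA = [0.2773 0.3839; -1.5284 -1.2701]
A−BK = [-0.0154 -0.0213; 0.6552 0.5995]
AᵀP(A−BK) = [5.0652 4.2441; 4.2441 3.5687]
P' = Q + AᵀP(A−BK) = [15.0652 3.2441; 3.2441 4.5687]
tr(P') = 19.6339


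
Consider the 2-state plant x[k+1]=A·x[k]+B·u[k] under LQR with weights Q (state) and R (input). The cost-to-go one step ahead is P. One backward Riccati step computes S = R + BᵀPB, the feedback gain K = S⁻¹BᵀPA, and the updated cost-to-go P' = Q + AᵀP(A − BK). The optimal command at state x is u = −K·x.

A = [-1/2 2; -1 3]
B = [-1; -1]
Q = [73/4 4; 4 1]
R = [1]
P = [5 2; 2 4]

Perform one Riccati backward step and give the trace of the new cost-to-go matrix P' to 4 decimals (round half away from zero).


BᵀP = [-7.0000 -6.0000]
S = R + BᵀPB = [1] + [13.0000] = [14.0000]
BᵀPA = [9.5000 -32.0000]
K = S⁻¹·BᵀPA = [0.6786 -2.2857]
A−BK = [0.1786 -0.2857; -0.3214 0.7143]
AᵀP(A−BK) = [0.8036 -2.2857; -2.2857 6.8571]
P' = Q + AᵀP(A−BK) = [19.0536 1.7143; 1.7143 7.8571]
tr(P') = 26.9107

26.9107


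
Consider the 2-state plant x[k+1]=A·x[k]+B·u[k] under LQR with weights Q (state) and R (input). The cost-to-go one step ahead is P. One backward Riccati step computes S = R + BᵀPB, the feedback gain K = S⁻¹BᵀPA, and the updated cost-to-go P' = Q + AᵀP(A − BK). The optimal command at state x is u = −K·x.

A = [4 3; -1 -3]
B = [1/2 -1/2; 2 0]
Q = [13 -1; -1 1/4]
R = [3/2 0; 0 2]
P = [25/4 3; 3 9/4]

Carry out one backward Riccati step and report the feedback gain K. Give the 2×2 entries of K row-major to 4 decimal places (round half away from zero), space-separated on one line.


BᵀP = [9.1250 6.0000; -3.1250 -1.5000]
S = R + BᵀPB = [3/2 0; 0 2] + [16.5625 -4.5625; -4.5625 1.5625] = [18.0625 -4.5625; -4.5625 3.5625]
BᵀPA = [30.5000 9.3750; -11.0000 -4.8750]
K = S⁻¹·BᵀPA = [1.3431 0.2563; -1.3676 -1.0402]
A−BK = [2.6447 2.3518; -3.6863 -3.5126]
AᵀP(A−BK) = [22.2410 17.4912; 17.4912 15.0264]
P' = Q + AᵀP(A−BK) = [35.2410 16.4912; 16.4912 15.2764]
tr(P') = 50.5174

1.3431 0.2563 -1.3676 -1.0402


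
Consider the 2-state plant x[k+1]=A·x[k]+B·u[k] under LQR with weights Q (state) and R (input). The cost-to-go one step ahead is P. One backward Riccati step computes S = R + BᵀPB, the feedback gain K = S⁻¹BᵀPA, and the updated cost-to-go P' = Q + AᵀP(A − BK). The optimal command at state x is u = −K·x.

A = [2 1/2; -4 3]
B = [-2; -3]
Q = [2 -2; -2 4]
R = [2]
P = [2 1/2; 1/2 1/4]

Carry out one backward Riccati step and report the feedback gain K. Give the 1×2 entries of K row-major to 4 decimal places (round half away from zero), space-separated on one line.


-0.2192 -0.4384

BᵀP = [-5.5000 -1.7500]
S = R + BᵀPB = [2] + [16.2500] = [18.2500]
BᵀPA = [-4.0000 -8.0000]
K = S⁻¹·BᵀPA = [-0.2192 -0.4384]
A−BK = [1.5616 -0.3767; -4.6575 1.6849]
AᵀP(A−BK) = [3.1233 -0.7534; -0.7534 0.7432]
P' = Q + AᵀP(A−BK) = [5.1233 -2.7534; -2.7534 4.7432]
tr(P') = 9.8664


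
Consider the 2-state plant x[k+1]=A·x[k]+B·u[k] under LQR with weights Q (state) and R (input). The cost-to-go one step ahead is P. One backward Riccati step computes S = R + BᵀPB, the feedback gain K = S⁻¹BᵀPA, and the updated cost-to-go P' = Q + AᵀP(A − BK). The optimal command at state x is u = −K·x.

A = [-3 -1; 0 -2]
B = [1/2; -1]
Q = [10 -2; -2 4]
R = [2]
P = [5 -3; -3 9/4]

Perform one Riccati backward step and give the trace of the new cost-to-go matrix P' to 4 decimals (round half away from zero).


28.5000

BᵀP = [5.5000 -3.7500]
S = R + BᵀPB = [2] + [6.5000] = [8.5000]
BᵀPA = [-16.5000 2.0000]
K = S⁻¹·BᵀPA = [-1.9412 0.2353]
A−BK = [-2.0294 -1.1176; -1.9412 -1.7647]
AᵀP(A−BK) = [12.9706 0.8824; 0.8824 1.5294]
P' = Q + AᵀP(A−BK) = [22.9706 -1.1176; -1.1176 5.5294]
tr(P') = 28.5000


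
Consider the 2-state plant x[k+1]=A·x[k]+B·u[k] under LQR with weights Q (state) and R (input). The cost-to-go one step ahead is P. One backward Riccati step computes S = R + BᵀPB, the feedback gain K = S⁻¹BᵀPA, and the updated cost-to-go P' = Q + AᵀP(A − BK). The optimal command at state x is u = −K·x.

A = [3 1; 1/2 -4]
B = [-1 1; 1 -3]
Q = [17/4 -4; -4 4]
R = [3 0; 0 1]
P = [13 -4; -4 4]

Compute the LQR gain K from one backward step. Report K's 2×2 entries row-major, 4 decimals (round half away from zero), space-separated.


-1.8696 0.0588 -0.1304 1.2353

BᵀP = [-17.0000 8.0000; 25.0000 -16.0000]
S = R + BᵀPB = [3 0; 0 1] + [25.0000 -41.0000; -41.0000 73.0000] = [28.0000 -41.0000; -41.0000 74.0000]
BᵀPA = [-47.0000 -49.0000; 67.0000 89.0000]
K = S⁻¹·BᵀPA = [-1.8696 0.0588; -0.1304 1.2353]
A−BK = [1.2609 -0.1765; 1.9783 -0.3529]
AᵀP(A−BK) = [26.8696 -3.0000; -3.0000 1.9412]
P' = Q + AᵀP(A−BK) = [31.1196 -7.0000; -7.0000 5.9412]
tr(P') = 37.0607


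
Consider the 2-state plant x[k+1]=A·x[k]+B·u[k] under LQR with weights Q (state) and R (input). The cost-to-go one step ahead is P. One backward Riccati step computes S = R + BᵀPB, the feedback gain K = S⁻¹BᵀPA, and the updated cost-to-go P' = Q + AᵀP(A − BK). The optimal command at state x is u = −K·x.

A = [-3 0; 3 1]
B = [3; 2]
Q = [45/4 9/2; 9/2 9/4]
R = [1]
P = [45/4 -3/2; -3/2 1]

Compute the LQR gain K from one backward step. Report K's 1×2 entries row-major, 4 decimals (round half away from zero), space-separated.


BᵀP = [30.7500 -2.5000]
S = R + BᵀPB = [1] + [87.2500] = [88.2500]
BᵀPA = [-99.7500 -2.5000]
K = S⁻¹·BᵀPA = [-1.1303 -0.0283]
A−BK = [0.3909 0.0850; 5.2606 1.0567]
AᵀP(A−BK) = [24.5014 4.6742; 4.6742 0.9292]
P' = Q + AᵀP(A−BK) = [35.7514 9.1742; 9.1742 3.1792]
tr(P') = 38.9306

-1.1303 -0.0283


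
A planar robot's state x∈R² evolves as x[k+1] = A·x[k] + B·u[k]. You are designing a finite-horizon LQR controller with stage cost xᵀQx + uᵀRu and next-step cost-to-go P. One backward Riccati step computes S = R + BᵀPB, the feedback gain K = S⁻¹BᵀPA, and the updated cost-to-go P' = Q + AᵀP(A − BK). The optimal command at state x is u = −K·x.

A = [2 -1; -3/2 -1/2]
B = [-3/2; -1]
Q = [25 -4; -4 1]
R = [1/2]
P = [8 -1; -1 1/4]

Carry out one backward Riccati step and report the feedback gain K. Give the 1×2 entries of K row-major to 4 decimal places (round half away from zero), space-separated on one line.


-1.5159 0.6587

BᵀP = [-11.0000 1.2500]
S = R + BᵀPB = [1/2] + [15.2500] = [15.7500]
BᵀPA = [-23.8750 10.3750]
K = S⁻¹·BᵀPA = [-1.5159 0.6587]
A−BK = [-0.2738 -0.0119; -3.0159 0.1587]
AᵀP(A−BK) = [2.3710 -0.5853; -0.5853 0.2282]
P' = Q + AᵀP(A−BK) = [27.3710 -4.5853; -4.5853 1.2282]
tr(P') = 28.5992


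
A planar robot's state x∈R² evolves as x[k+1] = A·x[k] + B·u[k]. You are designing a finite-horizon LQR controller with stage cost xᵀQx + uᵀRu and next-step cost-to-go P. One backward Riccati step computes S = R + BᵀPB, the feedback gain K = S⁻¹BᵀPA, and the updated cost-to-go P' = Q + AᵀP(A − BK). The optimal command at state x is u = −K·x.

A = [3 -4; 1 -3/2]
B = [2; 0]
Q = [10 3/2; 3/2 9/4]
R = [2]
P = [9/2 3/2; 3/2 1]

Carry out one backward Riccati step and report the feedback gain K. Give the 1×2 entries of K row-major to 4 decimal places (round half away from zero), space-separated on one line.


BᵀP = [9.0000 3.0000]
S = R + BᵀPB = [2] + [18.0000] = [20.0000]
BᵀPA = [30.0000 -40.5000]
K = S⁻¹·BᵀPA = [1.5000 -2.0250]
A−BK = [0.0000 0.0500; 1.0000 -1.5000]
AᵀP(A−BK) = [5.5000 -7.5000; -7.5000 10.2375]
P' = Q + AᵀP(A−BK) = [15.5000 -6.0000; -6.0000 12.4875]
tr(P') = 27.9875

1.5000 -2.0250


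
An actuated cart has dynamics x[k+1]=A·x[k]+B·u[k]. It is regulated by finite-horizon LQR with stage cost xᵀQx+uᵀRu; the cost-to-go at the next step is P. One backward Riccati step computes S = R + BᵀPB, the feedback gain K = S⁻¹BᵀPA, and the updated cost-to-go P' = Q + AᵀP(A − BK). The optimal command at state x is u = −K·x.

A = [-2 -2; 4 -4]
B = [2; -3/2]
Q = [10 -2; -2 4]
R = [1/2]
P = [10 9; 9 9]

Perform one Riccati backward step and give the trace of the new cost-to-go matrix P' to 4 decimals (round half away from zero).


235.9259

BᵀP = [6.5000 4.5000]
S = R + BᵀPB = [1/2] + [6.2500] = [6.7500]
BᵀPA = [5.0000 -31.0000]
K = S⁻¹·BᵀPA = [0.7407 -4.5926]
A−BK = [-3.4815 7.1852; 5.1111 -10.8889]
AᵀP(A−BK) = [36.2963 -81.0370; -81.0370 185.6296]
P' = Q + AᵀP(A−BK) = [46.2963 -83.0370; -83.0370 189.6296]
tr(P') = 235.9259


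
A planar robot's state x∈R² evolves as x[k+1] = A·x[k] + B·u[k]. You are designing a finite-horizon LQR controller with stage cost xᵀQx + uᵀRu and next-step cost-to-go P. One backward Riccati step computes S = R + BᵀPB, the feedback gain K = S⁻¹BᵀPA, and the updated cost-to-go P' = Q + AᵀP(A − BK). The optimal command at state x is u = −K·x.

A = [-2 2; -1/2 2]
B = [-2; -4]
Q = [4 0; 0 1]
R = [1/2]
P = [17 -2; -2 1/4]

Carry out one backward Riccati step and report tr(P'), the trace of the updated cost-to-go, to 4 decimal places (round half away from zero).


BᵀP = [-26.0000 3.0000]
S = R + BᵀPB = [1/2] + [40.0000] = [40.5000]
BᵀPA = [50.5000 -46.0000]
K = S⁻¹·BᵀPA = [1.2469 -1.1358]
A−BK = [0.4938 -0.2716; 4.4877 -2.5432]
AᵀP(A−BK) = [1.0934 -0.8920; -0.8920 0.7531]
P' = Q + AᵀP(A−BK) = [5.0934 -0.8920; -0.8920 1.7531]
tr(P') = 6.8465

6.8465


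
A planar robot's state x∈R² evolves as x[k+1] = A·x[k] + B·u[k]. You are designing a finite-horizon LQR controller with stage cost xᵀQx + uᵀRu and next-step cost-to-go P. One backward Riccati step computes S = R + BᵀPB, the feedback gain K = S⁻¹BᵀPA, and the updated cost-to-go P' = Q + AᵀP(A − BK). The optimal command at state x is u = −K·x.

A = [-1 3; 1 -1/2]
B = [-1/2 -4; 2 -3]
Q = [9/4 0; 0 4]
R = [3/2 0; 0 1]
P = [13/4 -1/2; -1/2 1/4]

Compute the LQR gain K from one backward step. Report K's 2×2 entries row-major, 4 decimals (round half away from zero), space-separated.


0.3443 -0.5659 0.2291 -0.7042

BᵀP = [-2.6250 0.7500; -11.5000 1.2500]
S = R + BᵀPB = [3/2 0; 0 1] + [2.8125 8.2500; 8.2500 42.2500] = [4.3125 8.2500; 8.2500 43.2500]
BᵀPA = [3.3750 -8.2500; 12.7500 -35.1250]
K = S⁻¹·BᵀPA = [0.3443 -0.5659; 0.2291 -0.7042]
A−BK = [0.0886 -0.0997; 0.9988 -1.4808]
AᵀP(A−BK) = [0.4167 -0.7366; -0.7366 1.4091]
P' = Q + AᵀP(A−BK) = [2.6667 -0.7366; -0.7366 5.4091]
tr(P') = 8.0758


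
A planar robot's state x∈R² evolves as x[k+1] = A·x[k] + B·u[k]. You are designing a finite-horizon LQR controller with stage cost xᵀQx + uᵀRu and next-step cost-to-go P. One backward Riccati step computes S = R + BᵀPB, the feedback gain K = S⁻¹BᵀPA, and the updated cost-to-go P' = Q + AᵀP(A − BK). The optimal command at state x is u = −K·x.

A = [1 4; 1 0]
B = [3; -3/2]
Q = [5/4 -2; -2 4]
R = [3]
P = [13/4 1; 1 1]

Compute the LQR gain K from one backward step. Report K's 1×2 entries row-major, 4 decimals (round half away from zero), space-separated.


BᵀP = [8.2500 1.5000]
S = R + BᵀPB = [3] + [22.5000] = [25.5000]
BᵀPA = [9.7500 33.0000]
K = S⁻¹·BᵀPA = [0.3824 1.2941]
A−BK = [-0.1471 0.1176; 1.5735 1.9412]
AᵀP(A−BK) = [2.5221 4.3824; 4.3824 9.2941]
P' = Q + AᵀP(A−BK) = [3.7721 2.3824; 2.3824 13.2941]
tr(P') = 17.0662

0.3824 1.2941


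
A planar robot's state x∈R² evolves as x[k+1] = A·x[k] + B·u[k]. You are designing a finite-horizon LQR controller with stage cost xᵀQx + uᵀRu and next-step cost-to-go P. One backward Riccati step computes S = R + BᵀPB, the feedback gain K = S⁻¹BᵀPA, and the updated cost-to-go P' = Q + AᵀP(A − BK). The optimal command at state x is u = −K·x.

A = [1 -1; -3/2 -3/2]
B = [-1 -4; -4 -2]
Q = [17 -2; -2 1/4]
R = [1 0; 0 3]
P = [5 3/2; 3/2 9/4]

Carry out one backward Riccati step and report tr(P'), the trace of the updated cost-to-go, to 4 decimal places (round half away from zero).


BᵀP = [-11.0000 -10.5000; -23.0000 -10.5000]
S = R + BᵀPB = [1 0; 0 3] + [53.0000 65.0000; 65.0000 113.0000] = [54.0000 65.0000; 65.0000 116.0000]
BᵀPA = [4.7500 26.7500; -7.2500 38.7500]
K = S⁻¹·BᵀPA = [0.5013 0.2865; -0.3434 0.1735]
A−BK = [0.1276 -0.0195; -0.1815 -0.0069]
AᵀP(A−BK) = [0.6912 -0.0407; -0.0407 0.1748]
P' = Q + AᵀP(A−BK) = [17.6912 -2.0407; -2.0407 0.4248]
tr(P') = 18.1160

18.1160


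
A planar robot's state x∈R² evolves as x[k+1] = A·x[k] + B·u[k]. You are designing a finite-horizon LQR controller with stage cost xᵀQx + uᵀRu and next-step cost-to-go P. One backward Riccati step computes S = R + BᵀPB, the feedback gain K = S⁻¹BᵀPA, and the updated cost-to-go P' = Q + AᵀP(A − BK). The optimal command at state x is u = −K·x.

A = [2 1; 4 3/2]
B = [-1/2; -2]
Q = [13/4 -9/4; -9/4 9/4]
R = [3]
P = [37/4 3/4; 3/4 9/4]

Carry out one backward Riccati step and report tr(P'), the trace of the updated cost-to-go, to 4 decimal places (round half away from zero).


BᵀP = [-6.1250 -4.8750]
S = R + BᵀPB = [3] + [12.8125] = [15.8125]
BᵀPA = [-31.7500 -13.4375]
K = S⁻¹·BᵀPA = [-2.0079 -0.8498]
A−BK = [0.9960 0.5751; -0.0158 -0.1996]
AᵀP(A−BK) = [21.2490 10.2688; 10.2688 5.1433]
P' = Q + AᵀP(A−BK) = [24.4990 8.0188; 8.0188 7.3933]
tr(P') = 31.8923

31.8923


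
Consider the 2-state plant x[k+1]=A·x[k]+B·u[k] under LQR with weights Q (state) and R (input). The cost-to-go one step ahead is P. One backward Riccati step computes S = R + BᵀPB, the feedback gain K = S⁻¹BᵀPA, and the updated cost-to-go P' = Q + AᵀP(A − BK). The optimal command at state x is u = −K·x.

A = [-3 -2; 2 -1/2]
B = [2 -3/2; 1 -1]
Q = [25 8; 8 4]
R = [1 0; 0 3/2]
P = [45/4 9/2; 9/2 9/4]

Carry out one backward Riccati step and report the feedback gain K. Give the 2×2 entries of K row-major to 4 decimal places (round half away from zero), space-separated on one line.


-0.7264 -0.6535 0.2005 0.3156

BᵀP = [27.0000 11.2500; -21.3750 -9.0000]
S = R + BᵀPB = [1 0; 0 3/2] + [65.2500 -51.7500; -51.7500 41.0625] = [66.2500 -51.7500; -51.7500 42.5625]
BᵀPA = [-58.5000 -59.6250; 46.1250 47.2500]
K = S⁻¹·BᵀPA = [-0.7264 -0.6535; 0.2005 0.3156]
A−BK = [-1.2464 -0.2196; 2.9269 0.4691]
AᵀP(A−BK) = [4.5074 1.2147; 1.2147 0.6870]
P' = Q + AᵀP(A−BK) = [29.5074 9.2147; 9.2147 4.6870]
tr(P') = 34.1944


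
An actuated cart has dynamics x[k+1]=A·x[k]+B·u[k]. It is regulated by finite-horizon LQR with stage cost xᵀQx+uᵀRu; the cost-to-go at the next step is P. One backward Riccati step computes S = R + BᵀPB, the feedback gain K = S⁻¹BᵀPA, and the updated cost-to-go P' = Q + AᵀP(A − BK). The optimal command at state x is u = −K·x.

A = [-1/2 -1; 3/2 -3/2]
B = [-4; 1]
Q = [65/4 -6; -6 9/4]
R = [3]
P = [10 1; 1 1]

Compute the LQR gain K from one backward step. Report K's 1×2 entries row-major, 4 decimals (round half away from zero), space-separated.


BᵀP = [-39.0000 -3.0000]
S = R + BᵀPB = [3] + [153.0000] = [156.0000]
BᵀPA = [15.0000 43.5000]
K = S⁻¹·BᵀPA = [0.0962 0.2788]
A−BK = [-0.1154 0.1154; 1.4038 -1.7788]
AᵀP(A−BK) = [1.8077 -2.1827; -2.1827 3.1202]
P' = Q + AᵀP(A−BK) = [18.0577 -8.1827; -8.1827 5.3702]
tr(P') = 23.4279

0.0962 0.2788


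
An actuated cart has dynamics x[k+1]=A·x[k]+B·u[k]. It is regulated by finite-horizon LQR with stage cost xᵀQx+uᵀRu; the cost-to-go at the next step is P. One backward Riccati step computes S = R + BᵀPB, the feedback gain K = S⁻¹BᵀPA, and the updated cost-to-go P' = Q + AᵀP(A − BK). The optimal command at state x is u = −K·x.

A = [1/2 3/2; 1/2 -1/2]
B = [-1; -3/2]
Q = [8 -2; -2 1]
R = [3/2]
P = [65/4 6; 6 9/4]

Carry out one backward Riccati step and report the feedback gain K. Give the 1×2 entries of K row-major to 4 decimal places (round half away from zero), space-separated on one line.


BᵀP = [-25.2500 -9.3750]
S = R + BᵀPB = [3/2] + [39.3125] = [40.8125]
BᵀPA = [-17.3125 -33.1875]
K = S⁻¹·BᵀPA = [-0.4242 -0.8132]
A−BK = [0.0758 0.6868; -0.1363 -1.7198]
AᵀP(A−BK) = [0.2811 0.5470; 0.5470 1.1379]
P' = Q + AᵀP(A−BK) = [8.2811 -1.4530; -1.4530 2.1379]
tr(P') = 10.4190

-0.4242 -0.8132


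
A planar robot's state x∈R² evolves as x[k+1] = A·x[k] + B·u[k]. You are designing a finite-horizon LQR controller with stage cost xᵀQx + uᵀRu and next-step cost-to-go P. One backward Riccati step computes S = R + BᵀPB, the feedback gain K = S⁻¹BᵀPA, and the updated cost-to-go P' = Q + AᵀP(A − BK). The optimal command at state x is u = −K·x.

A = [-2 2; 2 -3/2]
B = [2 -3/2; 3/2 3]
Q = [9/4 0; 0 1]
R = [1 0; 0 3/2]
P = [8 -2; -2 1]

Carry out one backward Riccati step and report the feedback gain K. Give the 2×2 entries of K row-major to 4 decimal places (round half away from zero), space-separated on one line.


-0.4132 0.4782 0.7923 -0.6901

BᵀP = [13.0000 -2.5000; -18.0000 6.0000]
S = R + BᵀPB = [1 0; 0 3/2] + [22.2500 -27.0000; -27.0000 45.0000] = [23.2500 -27.0000; -27.0000 46.5000]
BᵀPA = [-31.0000 29.7500; 48.0000 -45.0000]
K = S⁻¹·BᵀPA = [-0.4132 0.4782; 0.7923 -0.6901]
A−BK = [0.0149 0.0085; 0.2428 -0.1470]
AᵀP(A−BK) = [1.1587 -1.0522; -1.0522 0.9702]
P' = Q + AᵀP(A−BK) = [3.4087 -1.0522; -1.0522 1.9702]
tr(P') = 5.3789


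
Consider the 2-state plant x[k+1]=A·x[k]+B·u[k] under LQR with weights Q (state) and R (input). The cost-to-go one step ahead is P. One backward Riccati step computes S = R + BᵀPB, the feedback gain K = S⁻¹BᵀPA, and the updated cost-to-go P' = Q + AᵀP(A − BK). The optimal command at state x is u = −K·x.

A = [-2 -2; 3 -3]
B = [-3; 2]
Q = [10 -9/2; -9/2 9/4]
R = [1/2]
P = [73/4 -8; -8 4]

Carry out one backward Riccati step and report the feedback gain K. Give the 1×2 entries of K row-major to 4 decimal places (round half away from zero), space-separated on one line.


BᵀP = [-70.7500 32.0000]
S = R + BᵀPB = [1/2] + [276.2500] = [276.7500]
BᵀPA = [237.5000 45.5000]
K = S⁻¹·BᵀPA = [0.8582 0.1644]
A−BK = [0.5745 -1.5068; 1.2836 -3.3288]
AᵀP(A−BK) = [1.1834 -2.0470; -2.0470 5.5194]
P' = Q + AᵀP(A−BK) = [11.1834 -6.5470; -6.5470 7.7694]
tr(P') = 18.9528

0.8582 0.1644
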